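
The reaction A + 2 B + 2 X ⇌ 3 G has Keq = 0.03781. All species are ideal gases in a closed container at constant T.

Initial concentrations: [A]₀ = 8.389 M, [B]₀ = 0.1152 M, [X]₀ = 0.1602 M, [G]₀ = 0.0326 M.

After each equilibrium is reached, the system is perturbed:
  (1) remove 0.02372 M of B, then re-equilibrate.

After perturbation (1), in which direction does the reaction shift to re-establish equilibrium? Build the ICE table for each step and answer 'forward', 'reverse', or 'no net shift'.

Direction: reverse

Q₀ = 0.01213 vs Keq = 0.03781 ⇒ Q<K, forward
Step 1:
                  A         B         X         G
  init        8.389    0.1152    0.1602    0.0326
  Δ       -0.003813 -0.007626 -0.007626   0.01144
  eq          8.385    0.1076    0.1526   0.04404
  solve Keq expr → x = 0.003813; check Q = 0.03781
Then remove 0.02372 M of B.
Step 2:
                  A         B         X         G
  init        8.385   0.08385    0.1526   0.04404
  Δ        0.001717  0.003434  0.003434 -0.005151
  eq          8.387   0.08729     0.156   0.03889
  solve Keq expr → x = -0.001717; check Q = 0.03781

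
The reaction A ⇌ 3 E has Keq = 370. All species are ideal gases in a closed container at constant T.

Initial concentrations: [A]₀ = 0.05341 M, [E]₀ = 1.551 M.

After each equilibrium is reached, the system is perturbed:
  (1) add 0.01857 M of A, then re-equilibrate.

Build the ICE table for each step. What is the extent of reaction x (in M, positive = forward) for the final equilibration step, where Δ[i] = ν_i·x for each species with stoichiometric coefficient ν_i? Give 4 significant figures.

x = 0.01735 M

Q₀ = 69.86 vs Keq = 370 ⇒ Q<K, forward
Step 1:
                    A           E
  I           0.05341       1.551
  C          -0.04075      0.1222
  E           0.01266       1.673
  solve Keq expr → x = 0.04075; check Q = 370
Then add 0.01857 M of A.
Step 2:
                    A           E
  I           0.03123       1.673
  C          -0.01735     0.05205
  E           0.01388       1.725
  solve Keq expr → x = 0.01735; check Q = 370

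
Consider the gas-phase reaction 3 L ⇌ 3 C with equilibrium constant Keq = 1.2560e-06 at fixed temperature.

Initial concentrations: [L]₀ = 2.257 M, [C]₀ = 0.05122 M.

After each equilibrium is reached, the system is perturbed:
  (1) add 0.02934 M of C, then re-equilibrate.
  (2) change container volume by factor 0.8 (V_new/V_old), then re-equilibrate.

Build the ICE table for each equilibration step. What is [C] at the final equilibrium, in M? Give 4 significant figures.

Q₀ = 1.1688e-05 vs Keq = 1.2560e-06 ⇒ Q>K, reverse
Step 1:
                    L           C
  I             2.257     0.05122
  C           0.02658    -0.02658
  E             2.284     0.02464
  solve Keq expr → x = -0.008861; check Q = 1.2560e-06
Then add 0.02934 M of C.
Step 2:
                    L           C
  I             2.284     0.05398
  C           0.02903    -0.02903
  E             2.313     0.02495
  solve Keq expr → x = -0.009676; check Q = 1.2560e-06
Then change container volume by factor 0.8 (V_new/V_old).
Step 3:
                    L           C
  I             2.891     0.03119
  C                 0           0
  E             2.891     0.03119
  solve Keq expr → x = 0; check Q = 1.2560e-06

[C]_eq = 0.03119 M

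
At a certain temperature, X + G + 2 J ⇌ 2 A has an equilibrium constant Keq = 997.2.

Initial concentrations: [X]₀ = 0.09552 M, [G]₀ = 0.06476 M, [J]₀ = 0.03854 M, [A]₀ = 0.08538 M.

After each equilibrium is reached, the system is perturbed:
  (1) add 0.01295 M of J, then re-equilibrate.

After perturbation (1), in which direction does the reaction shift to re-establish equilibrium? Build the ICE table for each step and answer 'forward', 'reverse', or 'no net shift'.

Q₀ = 793.4 vs Keq = 997.2 ⇒ Q<K, forward
Step 1:
                   X          G          J          A
  Initial    0.09552    0.06476    0.03854    0.08538
  Change   -0.001272  -0.001272  -0.002545   0.002545
  Equil      0.09425    0.06349      0.036    0.08792
  solve Keq expr → x = 0.001272; check Q = 997.2
Then add 0.01295 M of J.
Step 2:
                   X          G          J          A
  Initial    0.09425    0.06349    0.04895    0.08792
  Change   -0.003851  -0.003851  -0.007702   0.007702
  Equil       0.0904    0.05964    0.04124    0.09563
  solve Keq expr → x = 0.003851; check Q = 997.2

Direction: forward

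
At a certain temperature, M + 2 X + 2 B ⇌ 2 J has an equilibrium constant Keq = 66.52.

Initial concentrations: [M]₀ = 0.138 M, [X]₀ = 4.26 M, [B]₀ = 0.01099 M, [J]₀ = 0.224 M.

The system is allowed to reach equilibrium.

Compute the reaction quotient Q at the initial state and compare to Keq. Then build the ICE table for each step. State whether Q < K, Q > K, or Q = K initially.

Q₀ = 165.9 vs Keq = 66.52 ⇒ Q>K, reverse
Step 1:
                  M         X         B         J
  Initial     0.138      4.26   0.01099     0.224
  Change   0.002863  0.005726  0.005726 -0.005726
  Equil      0.1409     4.266   0.01672    0.2183
  solve Keq expr → x = -0.002863; check Q = 66.52

Q₀ = 165.9; Q > K (proceeds reverse)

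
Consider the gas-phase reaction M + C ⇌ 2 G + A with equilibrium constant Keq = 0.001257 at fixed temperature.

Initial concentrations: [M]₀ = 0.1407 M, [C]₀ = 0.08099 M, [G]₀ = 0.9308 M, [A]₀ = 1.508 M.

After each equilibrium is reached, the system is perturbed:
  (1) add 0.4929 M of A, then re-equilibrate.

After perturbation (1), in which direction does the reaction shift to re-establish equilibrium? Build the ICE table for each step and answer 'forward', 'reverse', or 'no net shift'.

Direction: reverse

Q₀ = 114.7 vs Keq = 0.001257 ⇒ Q>K, reverse
Step 1:
                  M         C         G         A
  I          0.1407   0.08099    0.9308     1.508
  C          0.4556    0.4556   -0.9112   -0.4556
  E          0.5963    0.5366   0.01955     1.052
  solve Keq expr → x = -0.4556; check Q = 0.001257
Then add 0.4929 M of A.
Step 2:
                  M         C         G         A
  I          0.5963    0.5366   0.01955     1.545
  C         0.00168   0.00168  -0.00336  -0.00168
  E           0.598    0.5383   0.01619     1.544
  solve Keq expr → x = -0.00168; check Q = 0.001257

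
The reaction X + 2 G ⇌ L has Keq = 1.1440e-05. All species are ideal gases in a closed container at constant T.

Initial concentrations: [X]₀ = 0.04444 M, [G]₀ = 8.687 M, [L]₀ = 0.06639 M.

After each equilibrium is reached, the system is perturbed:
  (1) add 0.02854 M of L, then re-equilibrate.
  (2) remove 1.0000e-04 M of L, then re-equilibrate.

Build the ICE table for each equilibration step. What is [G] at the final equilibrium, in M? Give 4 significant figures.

[G]_eq = 8.876 M

Q₀ = 0.0198 vs Keq = 1.1440e-05 ⇒ Q>K, reverse
Step 1:
                    X           G           L
  I           0.04444       8.687     0.06639
  C           0.06629      0.1326    -0.06629
  E            0.1107        8.82  9.8536e-05
  solve Keq expr → x = -0.06629; check Q = 1.1440e-05
Then add 0.02854 M of L.
Step 2:
                    X           G           L
  I            0.1107        8.82     0.02864
  C           0.02851     0.05703    -0.02851
  E            0.1392       8.877  1.2552e-04
  solve Keq expr → x = -0.02851; check Q = 1.1440e-05
Then remove 1.0000e-04 M of L.
Step 3:
                    X           G           L
  I            0.1392       8.877  2.5516e-05
  C       -9.9904e-05 -1.9981e-04  9.9904e-05
  E            0.1391       8.876  1.2542e-04
  solve Keq expr → x = 9.9904e-05; check Q = 1.1440e-05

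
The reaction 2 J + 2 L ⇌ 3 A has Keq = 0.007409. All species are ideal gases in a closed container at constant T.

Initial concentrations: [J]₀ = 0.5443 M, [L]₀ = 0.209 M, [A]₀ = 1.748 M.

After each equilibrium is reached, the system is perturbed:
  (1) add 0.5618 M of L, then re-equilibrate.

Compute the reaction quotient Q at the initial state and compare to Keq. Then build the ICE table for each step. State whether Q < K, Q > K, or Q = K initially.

Q₀ = 412.7; Q > K (proceeds reverse)

Q₀ = 412.7 vs Keq = 0.007409 ⇒ Q>K, reverse
Step 1:
                    J           L           A
  Initial      0.5443       0.209       1.748
  Change       0.9734      0.9734       -1.46
  Equil         1.518       1.182      0.2879
  solve Keq expr → x = -0.4867; check Q = 0.007409
Then add 0.5618 M of L.
Step 2:
                    J           L           A
  Initial       1.518       1.744      0.2879
  Change     -0.04719    -0.04719     0.07078
  Equil         1.471       1.697      0.3587
  solve Keq expr → x = 0.02359; check Q = 0.007409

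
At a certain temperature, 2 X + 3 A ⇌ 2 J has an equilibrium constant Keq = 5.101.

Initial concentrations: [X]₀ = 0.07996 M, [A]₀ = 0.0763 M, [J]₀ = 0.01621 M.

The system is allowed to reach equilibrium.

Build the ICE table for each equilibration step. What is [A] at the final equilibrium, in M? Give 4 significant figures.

[A]_eq = 0.09206 M

Q₀ = 92.52 vs Keq = 5.101 ⇒ Q>K, reverse
Step 1:
                   X          A          J
  init       0.07996     0.0763    0.01621
  Δ           0.0105    0.01576    -0.0105
  eq         0.09046    0.09206   0.005707
  solve Keq expr → x = -0.005252; check Q = 5.101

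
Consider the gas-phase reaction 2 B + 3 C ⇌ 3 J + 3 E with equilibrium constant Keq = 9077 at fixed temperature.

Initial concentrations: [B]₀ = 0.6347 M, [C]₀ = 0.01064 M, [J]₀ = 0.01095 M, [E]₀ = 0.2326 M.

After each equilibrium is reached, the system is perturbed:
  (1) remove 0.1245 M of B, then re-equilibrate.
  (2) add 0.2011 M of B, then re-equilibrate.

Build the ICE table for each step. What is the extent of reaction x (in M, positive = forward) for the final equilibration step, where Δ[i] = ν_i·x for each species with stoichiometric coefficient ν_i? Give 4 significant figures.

x = 2.5684e-05 M

Q₀ = 0.03405 vs Keq = 9077 ⇒ Q<K, forward
Step 1:
                    B           C           J           E
  init         0.6347     0.01064     0.01095      0.2326
  Δ         -0.006868     -0.0103      0.0103      0.0103
  eq           0.6278  3.3752e-04     0.02125      0.2429
  solve Keq expr → x = 0.003434; check Q = 9077
Then remove 0.1245 M of B.
Step 2:
                    B           C           J           E
  init         0.5033  3.3752e-04     0.02125      0.2429
  Δ        3.5010e-05  5.2515e-05 -5.2515e-05 -5.2515e-05
  eq           0.5034  3.9003e-04      0.0212      0.2428
  solve Keq expr → x = -1.7505e-05; check Q = 9077
Then add 0.2011 M of B.
Step 3:
                    B           C           J           E
  init         0.7045  3.9003e-04      0.0212      0.2428
  Δ       -5.1368e-05 -7.7052e-05  7.7052e-05  7.7052e-05
  eq           0.7044  3.1298e-04     0.02128      0.2429
  solve Keq expr → x = 2.5684e-05; check Q = 9077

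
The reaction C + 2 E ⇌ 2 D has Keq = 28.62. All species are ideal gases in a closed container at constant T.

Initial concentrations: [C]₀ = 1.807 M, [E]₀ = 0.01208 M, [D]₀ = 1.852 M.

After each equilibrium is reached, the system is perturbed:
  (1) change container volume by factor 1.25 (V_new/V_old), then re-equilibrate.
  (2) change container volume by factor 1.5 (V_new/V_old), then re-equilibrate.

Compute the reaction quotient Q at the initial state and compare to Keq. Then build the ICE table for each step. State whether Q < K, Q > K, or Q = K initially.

Q₀ = 1.3007e+04 vs Keq = 28.62 ⇒ Q>K, reverse
Step 1:
                  C         E         D
  Initial     1.807   0.01208     1.852
  Change      0.105    0.2099   -0.2099
  Equil       1.912     0.222     1.642
  solve Keq expr → x = -0.105; check Q = 28.62
Then change container volume by factor 1.25 (V_new/V_old).
Step 2:
                  C         E         D
  Initial      1.53    0.1776     1.314
  Change   0.008859   0.01772  -0.01772
  Equil       1.538    0.1953     1.296
  solve Keq expr → x = -0.008859; check Q = 28.62
Then change container volume by factor 1.5 (V_new/V_old).
Step 3:
                  C         E         D
  Initial     1.026    0.1302     0.864
  Change    0.01197   0.02395  -0.02395
  Equil       1.038    0.1542      0.84
  solve Keq expr → x = -0.01197; check Q = 28.62

Q₀ = 1.3007e+04; Q > K (proceeds reverse)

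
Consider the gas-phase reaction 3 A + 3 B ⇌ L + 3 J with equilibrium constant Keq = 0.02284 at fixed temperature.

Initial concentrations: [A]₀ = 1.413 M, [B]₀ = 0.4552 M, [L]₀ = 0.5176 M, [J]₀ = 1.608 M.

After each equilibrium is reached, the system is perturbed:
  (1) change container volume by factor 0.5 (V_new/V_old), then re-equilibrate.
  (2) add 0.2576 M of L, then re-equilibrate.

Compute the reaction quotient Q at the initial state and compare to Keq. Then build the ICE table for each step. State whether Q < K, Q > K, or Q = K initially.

Q₀ = 8.088; Q > K (proceeds reverse)

Q₀ = 8.088 vs Keq = 0.02284 ⇒ Q>K, reverse
Step 1:
                   A          B          L          J
  init         1.413     0.4552     0.5176      1.608
  Δ           0.6473     0.6473    -0.2158    -0.6473
  eq            2.06      1.102     0.3018     0.9607
  solve Keq expr → x = -0.2158; check Q = 0.02284
Then change container volume by factor 0.5 (V_new/V_old).
Step 2:
                   A          B          L          J
  init         4.121      2.205     0.6037      1.921
  Δ          -0.3316    -0.3316     0.1105     0.3316
  eq           3.789      1.873     0.7142      2.253
  solve Keq expr → x = 0.1105; check Q = 0.02284
Then add 0.2576 M of L.
Step 3:
                   A          B          L          J
  init         3.789      1.873     0.9718      2.253
  Δ          0.07594    0.07594   -0.02531   -0.07594
  eq           3.865      1.949     0.9465      2.177
  solve Keq expr → x = -0.02531; check Q = 0.02284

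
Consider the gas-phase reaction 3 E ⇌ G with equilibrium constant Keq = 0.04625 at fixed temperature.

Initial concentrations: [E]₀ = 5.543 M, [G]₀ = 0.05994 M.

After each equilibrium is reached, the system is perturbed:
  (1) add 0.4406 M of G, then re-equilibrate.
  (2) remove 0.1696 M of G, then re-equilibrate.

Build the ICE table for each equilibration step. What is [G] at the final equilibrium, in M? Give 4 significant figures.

Q₀ = 3.5195e-04 vs Keq = 0.04625 ⇒ Q<K, forward
Step 1:
                    E           G
  init          5.543     0.05994
  Δ            -2.772       0.924
  eq            2.771       0.984
  solve Keq expr → x = 0.924; check Q = 0.04625
Then add 0.4406 M of G.
Step 2:
                    E           G
  init          2.771       1.425
  Δ            0.2909    -0.09698
  eq            3.062       1.328
  solve Keq expr → x = -0.09698; check Q = 0.04625
Then remove 0.1696 M of G.
Step 3:
                    E           G
  init          3.062       1.158
  Δ           -0.1067     0.03557
  eq            2.955       1.194
  solve Keq expr → x = 0.03557; check Q = 0.04625

[G]_eq = 1.194 M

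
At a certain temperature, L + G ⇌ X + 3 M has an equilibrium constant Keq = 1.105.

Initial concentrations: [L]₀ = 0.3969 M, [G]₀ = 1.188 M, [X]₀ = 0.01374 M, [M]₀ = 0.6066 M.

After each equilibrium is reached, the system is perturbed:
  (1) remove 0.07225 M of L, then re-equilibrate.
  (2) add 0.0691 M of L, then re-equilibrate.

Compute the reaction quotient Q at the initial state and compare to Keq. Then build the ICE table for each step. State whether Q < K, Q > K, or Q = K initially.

Q₀ = 0.006504; Q < K (proceeds forward)

Q₀ = 0.006504 vs Keq = 1.105 ⇒ Q<K, forward
Step 1:
                  L         G         X         M
  I          0.3969     1.188   0.01374    0.6066
  C         -0.1699   -0.1699    0.1699    0.5097
  E           0.227     1.018    0.1836     1.116
  solve Keq expr → x = 0.1699; check Q = 1.105
Then remove 0.07225 M of L.
Step 2:
                  L         G         X         M
  I          0.1548     1.018    0.1836     1.116
  C         0.01817   0.01817  -0.01817  -0.05451
  E          0.1729     1.036    0.1655     1.062
  solve Keq expr → x = -0.01817; check Q = 1.105
Then add 0.0691 M of L.
Step 3:
                  L         G         X         M
  I           0.242     1.036    0.1655     1.062
  C        -0.01743  -0.01743   0.01743    0.0523
  E          0.2246     1.019    0.1829     1.114
  solve Keq expr → x = 0.01743; check Q = 1.105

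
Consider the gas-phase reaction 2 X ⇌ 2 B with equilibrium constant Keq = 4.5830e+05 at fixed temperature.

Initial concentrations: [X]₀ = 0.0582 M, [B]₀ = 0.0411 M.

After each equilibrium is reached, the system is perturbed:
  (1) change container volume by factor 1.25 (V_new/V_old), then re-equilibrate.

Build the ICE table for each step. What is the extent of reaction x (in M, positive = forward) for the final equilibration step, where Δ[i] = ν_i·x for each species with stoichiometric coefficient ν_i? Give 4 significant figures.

Q₀ = 0.4987 vs Keq = 4.5830e+05 ⇒ Q<K, forward
Step 1:
                    X           B
  I            0.0582      0.0411
  C          -0.05805     0.05805
  E        1.4646e-04     0.09915
  solve Keq expr → x = 0.02903; check Q = 4.5830e+05
Then change container volume by factor 1.25 (V_new/V_old).
Step 2:
                    X           B
  I        1.1717e-04     0.07932
  C                 0           0
  E        1.1717e-04     0.07932
  solve Keq expr → x = 0; check Q = 4.5830e+05

x = 0 M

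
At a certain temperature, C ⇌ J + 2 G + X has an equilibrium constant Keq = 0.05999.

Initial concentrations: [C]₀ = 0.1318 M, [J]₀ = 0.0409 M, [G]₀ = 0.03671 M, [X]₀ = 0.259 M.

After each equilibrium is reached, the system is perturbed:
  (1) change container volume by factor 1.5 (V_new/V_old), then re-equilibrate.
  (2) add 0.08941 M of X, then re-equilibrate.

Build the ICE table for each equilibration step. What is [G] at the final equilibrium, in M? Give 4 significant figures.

[G]_eq = 0.1687 M

Q₀ = 1.0831e-04 vs Keq = 0.05999 ⇒ Q<K, forward
Step 1:
                   C          J          G          X
  I           0.1318     0.0409    0.03671      0.259
  C         -0.09292    0.09292     0.1858    0.09292
  E          0.03888     0.1338     0.2225     0.3519
  solve Keq expr → x = 0.09292; check Q = 0.05999
Then change container volume by factor 1.5 (V_new/V_old).
Step 2:
                   C          J          G          X
  I          0.02592    0.08921     0.1484     0.2346
  C         -0.01306    0.01306    0.02613    0.01306
  E          0.01286     0.1023     0.1745     0.2477
  solve Keq expr → x = 0.01306; check Q = 0.05999
Then add 0.08941 M of X.
Step 3:
                   C          J          G          X
  I          0.01286     0.1023     0.1745     0.3371
  C         0.002898  -0.002898  -0.005796  -0.002898
  E          0.01575    0.09938     0.1687     0.3342
  solve Keq expr → x = -0.002898; check Q = 0.05999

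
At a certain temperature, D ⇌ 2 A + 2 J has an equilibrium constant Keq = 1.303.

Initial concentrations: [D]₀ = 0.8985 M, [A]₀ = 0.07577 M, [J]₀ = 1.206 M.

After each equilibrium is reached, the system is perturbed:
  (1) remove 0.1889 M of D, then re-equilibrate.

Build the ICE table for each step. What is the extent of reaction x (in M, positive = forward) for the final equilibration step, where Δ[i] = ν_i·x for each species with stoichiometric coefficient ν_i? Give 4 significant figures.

x = -0.02779 M

Q₀ = 0.009293 vs Keq = 1.303 ⇒ Q<K, forward
Step 1:
                    D           A           J
  I            0.8985     0.07577       1.206
  C           -0.2379      0.4759      0.4759
  E            0.6606      0.5516       1.682
  solve Keq expr → x = 0.2379; check Q = 1.303
Then remove 0.1889 M of D.
Step 2:
                    D           A           J
  I            0.4717      0.5516       1.682
  C           0.02779    -0.05557    -0.05557
  E            0.4995      0.4961       1.626
  solve Keq expr → x = -0.02779; check Q = 1.303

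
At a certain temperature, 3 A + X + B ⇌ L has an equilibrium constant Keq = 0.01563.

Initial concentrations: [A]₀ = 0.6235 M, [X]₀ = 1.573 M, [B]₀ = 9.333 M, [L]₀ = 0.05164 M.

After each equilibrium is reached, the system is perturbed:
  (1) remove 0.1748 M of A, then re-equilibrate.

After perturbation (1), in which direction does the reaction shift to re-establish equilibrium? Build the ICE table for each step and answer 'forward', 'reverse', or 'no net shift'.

Q₀ = 0.01451 vs Keq = 0.01563 ⇒ Q<K, forward
Step 1:
                  A         X         B         L
  Initial    0.6235     1.573     9.333   0.05164
  Change  -0.006506 -0.002169 -0.002169  0.002169
  Equil       0.617     1.571     9.331   0.05381
  solve Keq expr → x = 0.002169; check Q = 0.01563
Then remove 0.1748 M of A.
Step 2:
                  A         X         B         L
  Initial    0.4422     1.571     9.331   0.05381
  Change    0.06839    0.0228    0.0228   -0.0228
  Equil      0.5106     1.594     9.354   0.03101
  solve Keq expr → x = -0.0228; check Q = 0.01563

Direction: reverse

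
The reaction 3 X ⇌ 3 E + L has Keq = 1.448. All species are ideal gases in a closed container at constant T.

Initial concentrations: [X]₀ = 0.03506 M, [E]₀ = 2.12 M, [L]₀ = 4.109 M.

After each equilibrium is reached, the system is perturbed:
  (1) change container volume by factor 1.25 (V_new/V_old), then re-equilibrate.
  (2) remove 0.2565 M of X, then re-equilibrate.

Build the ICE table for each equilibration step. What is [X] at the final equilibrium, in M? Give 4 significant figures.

[X]_eq = 0.8199 M

Q₀ = 9.0846e+05 vs Keq = 1.448 ⇒ Q>K, reverse
Step 1:
                   X          E          L
  init       0.03506       2.12      4.109
  Δ             1.21      -1.21    -0.4033
  eq           1.245     0.9101      3.706
  solve Keq expr → x = -0.4033; check Q = 1.448
Then change container volume by factor 1.25 (V_new/V_old).
Step 2:
                   X          E          L
  init        0.9959     0.7281      2.965
  Δ         -0.03096    0.03096    0.01032
  eq           0.965     0.7591      2.975
  solve Keq expr → x = 0.01032; check Q = 1.448
Then remove 0.2565 M of X.
Step 3:
                   X          E          L
  init        0.7085     0.7591      2.975
  Δ           0.1114    -0.1114   -0.03714
  eq          0.8199     0.6477      2.938
  solve Keq expr → x = -0.03714; check Q = 1.448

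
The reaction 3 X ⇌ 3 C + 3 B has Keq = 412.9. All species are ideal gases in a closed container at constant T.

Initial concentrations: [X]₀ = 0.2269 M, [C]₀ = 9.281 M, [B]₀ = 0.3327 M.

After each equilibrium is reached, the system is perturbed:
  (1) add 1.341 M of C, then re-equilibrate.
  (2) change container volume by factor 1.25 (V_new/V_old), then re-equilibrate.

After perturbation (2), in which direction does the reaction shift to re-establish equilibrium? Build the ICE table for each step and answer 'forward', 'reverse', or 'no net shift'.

Q₀ = 2520 vs Keq = 412.9 ⇒ Q>K, reverse
Step 1:
                    X           C           B
  I            0.2269       9.281      0.3327
  C           0.08235    -0.08235    -0.08235
  E            0.3093       9.199      0.2503
  solve Keq expr → x = -0.02745; check Q = 412.9
Then add 1.341 M of C.
Step 2:
                    X           C           B
  I            0.3093       10.54      0.2503
  C           0.01843    -0.01843    -0.01843
  E            0.3277       10.52      0.2319
  solve Keq expr → x = -0.006143; check Q = 412.9
Then change container volume by factor 1.25 (V_new/V_old).
Step 3:
                    X           C           B
  I            0.2621       8.417      0.1855
  C          -0.02429     0.02429     0.02429
  E            0.2379       8.441      0.2098
  solve Keq expr → x = 0.008096; check Q = 412.9

Direction: forward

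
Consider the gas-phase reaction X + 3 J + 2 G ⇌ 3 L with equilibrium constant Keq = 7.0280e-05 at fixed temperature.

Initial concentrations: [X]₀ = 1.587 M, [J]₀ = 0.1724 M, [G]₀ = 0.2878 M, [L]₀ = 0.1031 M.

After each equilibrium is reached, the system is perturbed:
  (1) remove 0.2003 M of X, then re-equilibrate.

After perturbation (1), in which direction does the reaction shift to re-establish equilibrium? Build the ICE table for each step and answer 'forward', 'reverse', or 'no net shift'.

Direction: reverse

Q₀ = 1.627 vs Keq = 7.0280e-05 ⇒ Q>K, reverse
Step 1:
                   X          J          G          L
  init         1.587     0.1724     0.2878     0.1031
  Δ           0.0322     0.0966     0.0644    -0.0966
  eq           1.619      0.269     0.3522   0.006501
  solve Keq expr → x = -0.0322; check Q = 7.0280e-05
Then remove 0.2003 M of X.
Step 2:
                   X          J          G          L
  init         1.419      0.269     0.3522   0.006501
  Δ       9.0470e-05 2.7141e-04 1.8094e-04 -2.7141e-04
  eq           1.419     0.2693     0.3524    0.00623
  solve Keq expr → x = -9.0470e-05; check Q = 7.0280e-05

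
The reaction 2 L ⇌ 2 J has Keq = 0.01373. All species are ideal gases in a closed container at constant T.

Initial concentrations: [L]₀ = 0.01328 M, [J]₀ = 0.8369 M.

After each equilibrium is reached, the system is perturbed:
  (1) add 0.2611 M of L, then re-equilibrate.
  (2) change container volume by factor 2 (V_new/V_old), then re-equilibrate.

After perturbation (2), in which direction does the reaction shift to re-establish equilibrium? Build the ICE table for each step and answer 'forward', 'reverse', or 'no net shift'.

Q₀ = 3971 vs Keq = 0.01373 ⇒ Q>K, reverse
Step 1:
                    L           J
  I           0.01328      0.8369
  C            0.7477     -0.7477
  E             0.761     0.08917
  solve Keq expr → x = -0.3739; check Q = 0.01373
Then add 0.2611 M of L.
Step 2:
                    L           J
  I             1.022     0.08917
  C          -0.02739     0.02739
  E            0.9947      0.1166
  solve Keq expr → x = 0.01369; check Q = 0.01373
Then change container volume by factor 2 (V_new/V_old).
Step 3:
                    L           J
  I            0.4974     0.05828
  C                 0           0
  E            0.4974     0.05828
  solve Keq expr → x = 0; check Q = 0.01373

Direction: no net shift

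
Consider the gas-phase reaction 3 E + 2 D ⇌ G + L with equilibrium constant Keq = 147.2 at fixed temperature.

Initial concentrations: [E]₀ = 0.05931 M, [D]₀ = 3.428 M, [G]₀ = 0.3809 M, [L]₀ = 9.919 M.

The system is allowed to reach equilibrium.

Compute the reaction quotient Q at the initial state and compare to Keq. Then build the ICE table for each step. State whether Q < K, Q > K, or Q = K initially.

Q₀ = 1541; Q > K (proceeds reverse)

Q₀ = 1541 vs Keq = 147.2 ⇒ Q>K, reverse
Step 1:
                  E         D         G         L
  init      0.05931     3.428    0.3809     9.919
  Δ         0.06668   0.04445  -0.02223  -0.02223
  eq          0.126     3.472    0.3587     9.897
  solve Keq expr → x = -0.02223; check Q = 147.2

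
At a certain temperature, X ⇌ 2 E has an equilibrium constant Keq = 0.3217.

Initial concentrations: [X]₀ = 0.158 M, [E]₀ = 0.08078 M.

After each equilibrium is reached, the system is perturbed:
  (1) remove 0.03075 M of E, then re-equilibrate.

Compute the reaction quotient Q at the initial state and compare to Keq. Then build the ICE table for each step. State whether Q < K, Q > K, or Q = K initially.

Q₀ = 0.0413; Q < K (proceeds forward)

Q₀ = 0.0413 vs Keq = 0.3217 ⇒ Q<K, forward
Step 1:
                   X          E
  init         0.158    0.08078
  Δ         -0.05196     0.1039
  eq           0.106     0.1847
  solve Keq expr → x = 0.05196; check Q = 0.3217
Then remove 0.03075 M of E.
Step 2:
                   X          E
  init         0.106     0.1539
  Δ         -0.01063    0.02125
  eq         0.09542     0.1752
  solve Keq expr → x = 0.01063; check Q = 0.3217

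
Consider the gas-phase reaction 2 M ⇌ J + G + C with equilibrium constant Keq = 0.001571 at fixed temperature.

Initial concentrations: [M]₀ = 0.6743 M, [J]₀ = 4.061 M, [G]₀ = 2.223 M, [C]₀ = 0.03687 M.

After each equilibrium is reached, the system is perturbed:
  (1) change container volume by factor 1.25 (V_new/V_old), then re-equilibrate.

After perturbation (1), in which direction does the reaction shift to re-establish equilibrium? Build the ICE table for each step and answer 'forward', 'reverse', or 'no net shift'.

Q₀ = 0.732 vs Keq = 0.001571 ⇒ Q>K, reverse
Step 1:
                   M          J          G          C
  I           0.6743      4.061      2.223    0.03687
  C          0.07354   -0.03677   -0.03677   -0.03677
  E           0.7478      4.024      2.186 9.9865e-05
  solve Keq expr → x = -0.03677; check Q = 0.001571
Then change container volume by factor 1.25 (V_new/V_old).
Step 2:
                   M          J          G          C
  I           0.5983      3.219      1.749 7.9892e-05
  C       -3.9916e-05 1.9958e-05 1.9958e-05 1.9958e-05
  E           0.5982      3.219      1.749 9.9850e-05
  solve Keq expr → x = 1.9958e-05; check Q = 0.001571

Direction: forward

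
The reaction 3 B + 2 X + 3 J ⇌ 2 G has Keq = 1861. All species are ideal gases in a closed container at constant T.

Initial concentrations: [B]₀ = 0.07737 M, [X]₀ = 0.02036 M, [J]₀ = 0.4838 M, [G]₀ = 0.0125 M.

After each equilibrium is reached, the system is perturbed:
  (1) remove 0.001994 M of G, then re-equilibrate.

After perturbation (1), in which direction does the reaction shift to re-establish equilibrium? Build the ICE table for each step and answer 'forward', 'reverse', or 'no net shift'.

Direction: forward

Q₀ = 7187 vs Keq = 1861 ⇒ Q>K, reverse
Step 1:
                  B         X         J         G
  Initial   0.07737   0.02036    0.4838    0.0125
  Change   0.005842  0.003895  0.005842 -0.003895
  Equil     0.08321   0.02425    0.4896  0.008605
  solve Keq expr → x = -0.001947; check Q = 1861
Then remove 0.001994 M of G.
Step 2:
                  B         X         J         G
  Initial   0.08321   0.02425    0.4896  0.006611
  Change  -0.001857 -0.001238 -0.001857  0.001238
  Equil     0.08135   0.02302    0.4878  0.007849
  solve Keq expr → x = 6.1902e-04; check Q = 1861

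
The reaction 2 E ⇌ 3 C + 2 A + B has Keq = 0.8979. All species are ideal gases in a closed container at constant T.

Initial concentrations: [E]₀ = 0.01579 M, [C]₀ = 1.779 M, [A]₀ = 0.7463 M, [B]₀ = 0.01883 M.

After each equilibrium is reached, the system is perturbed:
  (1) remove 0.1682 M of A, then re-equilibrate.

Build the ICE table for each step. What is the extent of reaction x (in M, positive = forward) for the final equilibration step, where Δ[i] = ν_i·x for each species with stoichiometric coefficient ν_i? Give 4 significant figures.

Q₀ = 236.8 vs Keq = 0.8979 ⇒ Q>K, reverse
Step 1:
                    E           C           A           B
  I           0.01579       1.779      0.7463     0.01883
  C           0.03582    -0.05372    -0.03582    -0.01791
  E           0.05161       1.725      0.7105  9.2242e-04
  solve Keq expr → x = -0.01791; check Q = 0.8979
Then remove 0.1682 M of A.
Step 2:
                    E           C           A           B
  I           0.05161       1.725      0.5423  9.2242e-04
  C         -0.001159    0.001739    0.001159  5.7962e-04
  E           0.05045       1.727      0.5434    0.001502
  solve Keq expr → x = 5.7962e-04; check Q = 0.8979

x = 5.7962e-04 M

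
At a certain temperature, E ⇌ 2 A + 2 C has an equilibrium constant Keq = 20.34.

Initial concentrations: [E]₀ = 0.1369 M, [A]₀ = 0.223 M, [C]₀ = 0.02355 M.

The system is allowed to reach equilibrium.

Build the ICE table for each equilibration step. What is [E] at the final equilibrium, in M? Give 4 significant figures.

[E]_eq = 0.001049 M

Q₀ = 2.0146e-04 vs Keq = 20.34 ⇒ Q<K, forward
Step 1:
                   E          A          C
  I           0.1369      0.223    0.02355
  C          -0.1359     0.2717     0.2717
  E         0.001049     0.4947     0.2953
  solve Keq expr → x = 0.1359; check Q = 20.34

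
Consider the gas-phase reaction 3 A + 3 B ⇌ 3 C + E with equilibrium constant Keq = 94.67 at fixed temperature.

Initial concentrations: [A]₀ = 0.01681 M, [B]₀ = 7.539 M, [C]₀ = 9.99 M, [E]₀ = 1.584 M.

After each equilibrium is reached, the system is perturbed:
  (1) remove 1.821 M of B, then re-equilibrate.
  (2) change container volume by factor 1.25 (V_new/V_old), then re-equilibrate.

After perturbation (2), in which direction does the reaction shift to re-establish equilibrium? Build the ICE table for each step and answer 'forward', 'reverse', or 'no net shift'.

Direction: reverse

Q₀ = 7.7590e+05 vs Keq = 94.67 ⇒ Q>K, reverse
Step 1:
                    A           B           C           E
  init        0.01681       7.539        9.99       1.584
  Δ            0.2932      0.2932     -0.2932    -0.09773
  eq             0.31       7.832       9.697       1.486
  solve Keq expr → x = -0.09773; check Q = 94.67
Then remove 1.821 M of B.
Step 2:
                    A           B           C           E
  init           0.31       6.011       9.697       1.486
  Δ           0.08259     0.08259    -0.08259    -0.02753
  eq           0.3926       6.094       9.614       1.459
  solve Keq expr → x = -0.02753; check Q = 94.67
Then change container volume by factor 1.25 (V_new/V_old).
Step 3:
                    A           B           C           E
  init         0.3141       4.875       7.691       1.167
  Δ            0.0436      0.0436     -0.0436    -0.01453
  eq           0.3577       4.919       7.648       1.152
  solve Keq expr → x = -0.01453; check Q = 94.67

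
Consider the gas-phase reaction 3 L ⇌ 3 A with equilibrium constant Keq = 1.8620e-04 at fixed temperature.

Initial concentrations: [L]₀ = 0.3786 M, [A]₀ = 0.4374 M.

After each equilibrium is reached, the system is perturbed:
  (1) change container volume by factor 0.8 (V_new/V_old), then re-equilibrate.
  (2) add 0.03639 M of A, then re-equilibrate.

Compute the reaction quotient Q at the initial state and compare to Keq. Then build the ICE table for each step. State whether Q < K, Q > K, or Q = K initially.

Q₀ = 1.542; Q > K (proceeds reverse)

Q₀ = 1.542 vs Keq = 1.8620e-04 ⇒ Q>K, reverse
Step 1:
                   L          A
  init        0.3786     0.4374
  Δ           0.3933    -0.3933
  eq          0.7719    0.04408
  solve Keq expr → x = -0.1311; check Q = 1.8620e-04
Then change container volume by factor 0.8 (V_new/V_old).
Step 2:
                   L          A
  init        0.9649     0.0551
  Δ                0          0
  eq          0.9649     0.0551
  solve Keq expr → x = 0; check Q = 1.8620e-04
Then add 0.03639 M of A.
Step 3:
                   L          A
  init        0.9649    0.09149
  Δ          0.03442   -0.03442
  eq          0.9993    0.05706
  solve Keq expr → x = -0.01147; check Q = 1.8620e-04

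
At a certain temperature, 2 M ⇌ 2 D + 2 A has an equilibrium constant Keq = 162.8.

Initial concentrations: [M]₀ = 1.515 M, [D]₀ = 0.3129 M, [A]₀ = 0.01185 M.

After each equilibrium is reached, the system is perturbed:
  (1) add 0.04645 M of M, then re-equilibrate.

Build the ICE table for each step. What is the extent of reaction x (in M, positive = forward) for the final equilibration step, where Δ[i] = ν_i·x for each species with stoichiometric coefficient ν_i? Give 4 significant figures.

Q₀ = 5.9899e-06 vs Keq = 162.8 ⇒ Q<K, forward
Step 1:
                   M          D          A
  Initial      1.515     0.3129    0.01185
  Change       -1.34       1.34       1.34
  Equil       0.1751      1.653      1.352
  solve Keq expr → x = 0.6699; check Q = 162.8
Then add 0.04645 M of M.
Step 2:
                   M          D          A
  Initial     0.2216      1.653      1.352
  Change    -0.03751    0.03751    0.03751
  Equil        0.184       1.69      1.389
  solve Keq expr → x = 0.01875; check Q = 162.8

x = 0.01875 M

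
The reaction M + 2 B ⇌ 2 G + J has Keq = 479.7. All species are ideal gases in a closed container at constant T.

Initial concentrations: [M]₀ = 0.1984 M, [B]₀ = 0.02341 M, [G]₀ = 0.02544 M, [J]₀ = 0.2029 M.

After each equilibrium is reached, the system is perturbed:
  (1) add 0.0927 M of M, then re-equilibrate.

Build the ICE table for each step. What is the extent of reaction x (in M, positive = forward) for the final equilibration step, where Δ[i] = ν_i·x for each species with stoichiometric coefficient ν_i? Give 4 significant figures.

x = 1.9741e-04 M

Q₀ = 1.208 vs Keq = 479.7 ⇒ Q<K, forward
Step 1:
                    M           B           G           J
  init         0.1984     0.02341     0.02544      0.2029
  Δ          -0.01057    -0.02114     0.02114     0.01057
  eq           0.1878    0.002267     0.04658      0.2135
  solve Keq expr → x = 0.01057; check Q = 479.7
Then add 0.0927 M of M.
Step 2:
                    M           B           G           J
  init         0.2805    0.002267     0.04658      0.2135
  Δ       -1.9741e-04 -3.9482e-04  3.9482e-04  1.9741e-04
  eq           0.2803    0.001873     0.04698      0.2137
  solve Keq expr → x = 1.9741e-04; check Q = 479.7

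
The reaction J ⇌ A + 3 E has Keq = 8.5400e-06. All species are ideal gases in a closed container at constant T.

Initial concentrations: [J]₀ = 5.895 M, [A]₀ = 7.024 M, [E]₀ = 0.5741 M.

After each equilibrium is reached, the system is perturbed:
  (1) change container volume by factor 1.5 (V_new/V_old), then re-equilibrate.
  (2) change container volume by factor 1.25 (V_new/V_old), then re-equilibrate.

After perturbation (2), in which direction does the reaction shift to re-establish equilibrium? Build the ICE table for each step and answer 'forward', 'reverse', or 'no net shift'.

Q₀ = 0.2255 vs Keq = 8.5400e-06 ⇒ Q>K, reverse
Step 1:
                  J         A         E
  I           5.895     7.024    0.5741
  C          0.1848   -0.1848   -0.5544
  E            6.08     6.839   0.01965
  solve Keq expr → x = -0.1848; check Q = 8.5400e-06
Then change container volume by factor 1.5 (V_new/V_old).
Step 2:
                  J         A         E
  I           4.053     4.559    0.0131
  C       -0.002182  0.002182  0.006545
  E           4.051     4.562   0.01965
  solve Keq expr → x = 0.002182; check Q = 8.5400e-06
Then change container volume by factor 1.25 (V_new/V_old).
Step 3:
                  J         A         E
  I           3.241     3.649   0.01572
  C       -0.001308  0.001308  0.003924
  E            3.24     3.651   0.01964
  solve Keq expr → x = 0.001308; check Q = 8.5400e-06

Direction: forward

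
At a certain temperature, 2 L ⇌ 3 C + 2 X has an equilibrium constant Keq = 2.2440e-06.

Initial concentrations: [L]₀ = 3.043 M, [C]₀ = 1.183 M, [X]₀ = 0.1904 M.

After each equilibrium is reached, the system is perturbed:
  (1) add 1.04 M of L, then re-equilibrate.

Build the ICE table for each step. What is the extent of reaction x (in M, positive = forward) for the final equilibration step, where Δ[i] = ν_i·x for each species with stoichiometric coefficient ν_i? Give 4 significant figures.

Q₀ = 0.006482 vs Keq = 2.2440e-06 ⇒ Q>K, reverse
Step 1:
                   L          C          X
  I            3.043      1.183     0.1904
  C           0.1848    -0.2772    -0.1848
  E            3.228     0.9058   0.005609
  solve Keq expr → x = -0.0924; check Q = 2.2440e-06
Then add 1.04 M of L.
Step 2:
                   L          C          X
  I            4.268     0.9058   0.005609
  C        -0.001772   0.002657   0.001772
  E            4.266     0.9085    0.00738
  solve Keq expr → x = 8.8577e-04; check Q = 2.2440e-06

x = 8.8577e-04 M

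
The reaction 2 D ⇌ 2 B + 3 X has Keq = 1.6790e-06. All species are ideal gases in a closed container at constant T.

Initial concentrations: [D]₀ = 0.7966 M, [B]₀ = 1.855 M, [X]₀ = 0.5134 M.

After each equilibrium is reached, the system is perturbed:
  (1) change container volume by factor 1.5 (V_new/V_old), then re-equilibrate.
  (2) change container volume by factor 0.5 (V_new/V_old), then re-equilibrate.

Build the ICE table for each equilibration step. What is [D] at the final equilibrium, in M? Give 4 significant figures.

Q₀ = 0.7338 vs Keq = 1.6790e-06 ⇒ Q>K, reverse
Step 1:
                    D           B           X
  Initial      0.7966       1.855      0.5134
  Change       0.3358     -0.3358     -0.5036
  Equil         1.132       1.519    0.009771
  solve Keq expr → x = -0.1679; check Q = 1.6790e-06
Then change container volume by factor 1.5 (V_new/V_old).
Step 2:
                    D           B           X
  Initial      0.7549       1.013    0.006514
  Change     -0.00215     0.00215    0.003225
  Equil        0.7528       1.015    0.009738
  solve Keq expr → x = 0.001075; check Q = 1.6790e-06
Then change container volume by factor 0.5 (V_new/V_old).
Step 3:
                    D           B           X
  Initial       1.506        2.03     0.01948
  Change      0.00646    -0.00646    -0.00969
  Equil         1.512       2.024    0.009787
  solve Keq expr → x = -0.00323; check Q = 1.6790e-06

[D]_eq = 1.512 M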